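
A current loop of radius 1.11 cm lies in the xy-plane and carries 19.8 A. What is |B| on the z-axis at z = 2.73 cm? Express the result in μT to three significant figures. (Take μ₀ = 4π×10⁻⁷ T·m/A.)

On the axis of a circular loop, B = μ₀IR² / [2(R²+z²)^(3/2)].
R² + z² = (0.0111)² + (0.0273)² = 0.0008685 m², and (R²+z²)^(3/2) = 2.56×10⁻⁵ m³.
B = (4π×10⁻⁷ × 19.8 × 0.0001232) / (2 × 2.56×10⁻⁵) = 5.99×10⁻⁵ T.

B ≈ 59.9 μT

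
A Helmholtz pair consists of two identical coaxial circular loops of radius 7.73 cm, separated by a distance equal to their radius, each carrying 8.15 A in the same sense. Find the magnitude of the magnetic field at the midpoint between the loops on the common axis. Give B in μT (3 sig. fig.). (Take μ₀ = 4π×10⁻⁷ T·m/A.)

Each loop contributes B = μ₀IR²/[2(R²+z²)^(3/2)] on the axis, with z measured from that loop.
Loop 1 (z = 0.03865 m): B₁ = 4.74×10⁻⁵ T. Loop 2 (z = 0.03865 m): B₂ = 4.74×10⁻⁵ T.
The fields add: B = B₁ + B₂ = 9.48×10⁻⁵ T.

B ≈ 94.8 μT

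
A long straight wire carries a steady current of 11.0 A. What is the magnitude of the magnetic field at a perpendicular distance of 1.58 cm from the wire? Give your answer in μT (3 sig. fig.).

B ≈ 139 μT

For an infinitely long straight wire, B = μ₀I/(2πd).
B = (4π×10⁻⁷ × 11.0) / (2π × 0.0158) = 1.39×10⁻⁴ T.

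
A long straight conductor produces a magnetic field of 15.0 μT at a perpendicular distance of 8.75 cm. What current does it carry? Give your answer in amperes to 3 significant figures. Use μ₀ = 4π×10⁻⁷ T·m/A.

I ≈ 6.56 A

For a long straight wire B = μ₀I/(2πd), so I = 2πdB/μ₀.
I = 2π × 0.0875 × 1.50×10⁻⁵ / (4π×10⁻⁷) = 6.56 A.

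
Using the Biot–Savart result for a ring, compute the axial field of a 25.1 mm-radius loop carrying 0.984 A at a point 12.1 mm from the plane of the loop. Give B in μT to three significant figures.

On the axis of a circular loop, B = μ₀IR² / [2(R²+z²)^(3/2)].
R² + z² = (0.0251)² + (0.0121)² = 0.0007764 m², and (R²+z²)^(3/2) = 2.16×10⁻⁵ m³.
B = (4π×10⁻⁷ × 0.984 × 0.00063) / (2 × 2.16×10⁻⁵) = 1.80×10⁻⁵ T.

B ≈ 18.0 μT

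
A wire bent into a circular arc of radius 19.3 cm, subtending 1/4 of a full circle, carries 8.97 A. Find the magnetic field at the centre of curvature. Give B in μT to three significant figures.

B ≈ 7.30 μT

The Biot–Savart field of a circular arc at its centre is B = μ₀Iφ/(4πR), with φ = 1.571 rad.
B = (4π×10⁻⁷ × 8.97 × 1.571) / (4π × 0.193) = 7.30×10⁻⁶ T.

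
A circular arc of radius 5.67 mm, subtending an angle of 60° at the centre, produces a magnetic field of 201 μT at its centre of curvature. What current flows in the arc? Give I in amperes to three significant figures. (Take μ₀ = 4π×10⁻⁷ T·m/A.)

I ≈ 10.9 A

For a circular arc, B = μ₀Iφ/(4πR) with φ in radians; here φ = 1.047 rad.
So I = 4πRB/(μ₀φ) = 4π × 0.00567 × 2.01×10⁻⁴ / (4π×10⁻⁷ × 1.047) = 10.9 A.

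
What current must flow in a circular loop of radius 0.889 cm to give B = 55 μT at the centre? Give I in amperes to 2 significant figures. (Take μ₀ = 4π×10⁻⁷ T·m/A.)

At the centre of a circular loop B = μ₀I/(2R), so I = 2RB/μ₀.
With R = 0.00889 m, I = 2 × 0.00889 × 5.50×10⁻⁵ / (4π×10⁻⁷) = 0.778 A.

I ≈ 0.78 A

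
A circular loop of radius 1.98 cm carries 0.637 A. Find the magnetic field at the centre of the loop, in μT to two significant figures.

At the centre of a circular loop the Biot–Savart law gives B = μ₀I/(2R).
B = (4π×10⁻⁷ × 0.637) / (2 × 0.0198) = 2.02×10⁻⁵ T.

B ≈ 20 μT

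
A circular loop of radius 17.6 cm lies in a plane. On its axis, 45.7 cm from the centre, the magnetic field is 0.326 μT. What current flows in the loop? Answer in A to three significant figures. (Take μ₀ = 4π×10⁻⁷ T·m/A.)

I ≈ 1.97 A

On the axis of a loop, B = μ₀IR²/[2(R²+z²)^(3/2)], so I = 2B(R²+z²)^(3/2)/(μ₀R²).
R² + z² = 0.03098 + 0.2088 = 0.2398 m²; raised to 3/2 gives 0.117 m³.
I = 2 × 3.26×10⁻⁷ × 0.117 / (1.26×10⁻⁶ × 0.03098) = 1.97 A.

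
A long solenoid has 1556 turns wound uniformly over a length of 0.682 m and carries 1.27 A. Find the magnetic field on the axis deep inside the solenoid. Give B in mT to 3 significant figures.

Inside a long solenoid, B = μ₀nI with n = 2282 turns/m.
B = 4π×10⁻⁷ × 2282 × 1.27 = 3.64×10⁻³ T.

B ≈ 3.64 mT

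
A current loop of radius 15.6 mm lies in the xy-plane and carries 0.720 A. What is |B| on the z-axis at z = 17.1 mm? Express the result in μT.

B ≈ 8.88 μT

On the axis of a circular loop, B = μ₀IR² / [2(R²+z²)^(3/2)].
R² + z² = (0.0156)² + (0.0171)² = 0.0005358 m², and (R²+z²)^(3/2) = 1.24×10⁻⁵ m³.
B = (4π×10⁻⁷ × 0.720 × 0.0002434) / (2 × 1.24×10⁻⁵) = 8.88×10⁻⁶ T.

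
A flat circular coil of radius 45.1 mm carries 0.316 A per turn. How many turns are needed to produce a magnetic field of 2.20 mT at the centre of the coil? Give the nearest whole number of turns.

N = 500

For an N-turn coil, B = Nμ₀I/(2R). A single turn gives B₁ = 4.40×10⁻⁶ T with R = 0.0451 m.
N = B/B₁ = 2.20×10⁻³ / 4.40×10⁻⁶ = 499.73.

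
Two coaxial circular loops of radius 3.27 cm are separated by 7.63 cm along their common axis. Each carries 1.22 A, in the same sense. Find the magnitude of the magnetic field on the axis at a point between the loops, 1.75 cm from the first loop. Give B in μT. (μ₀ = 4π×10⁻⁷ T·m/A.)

Each loop contributes B = μ₀IR²/[2(R²+z²)^(3/2)] on the axis, with z measured from that loop.
Loop 1 (z = 0.0175 m): B₁ = 1.61×10⁻⁵ T. Loop 2 (z = 0.0588 m): B₂ = 2.69×10⁻⁶ T.
The fields add: B = B₁ + B₂ = 1.88×10⁻⁵ T.

B ≈ 18.8 μT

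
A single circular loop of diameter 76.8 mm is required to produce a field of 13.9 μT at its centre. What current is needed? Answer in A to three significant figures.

At the centre of a circular loop B = μ₀I/(2R), so I = 2RB/μ₀.
With R = 0.0384 m, I = 2 × 0.0384 × 1.39×10⁻⁵ / (4π×10⁻⁷) = 0.850 A.

I ≈ 0.850 A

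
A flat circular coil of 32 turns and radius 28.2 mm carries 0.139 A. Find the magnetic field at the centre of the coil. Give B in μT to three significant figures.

For an N-turn flat coil, B = Nμ₀I/(2R) with R = 0.0282 m.
B = 32 × 3.10×10⁻⁶ T = 9.91×10⁻⁵ T.

B ≈ 99.1 μT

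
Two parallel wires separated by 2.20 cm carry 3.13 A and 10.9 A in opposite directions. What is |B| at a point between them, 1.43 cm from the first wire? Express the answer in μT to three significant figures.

B ≈ 327 μT

Each long wire gives B = μ₀I/(2πd). Distances are d₁ = 0.0143 m and d₂ = 0.0077 m.
B₁ = 4.38×10⁻⁵ T, B₂ = 2.83×10⁻⁴ T.
Between antiparallel currents both contributions point the same way, so they add. B = B₁ + B₂ = 4.38×10⁻⁵ + 2.83×10⁻⁴ = 3.27×10⁻⁴ T.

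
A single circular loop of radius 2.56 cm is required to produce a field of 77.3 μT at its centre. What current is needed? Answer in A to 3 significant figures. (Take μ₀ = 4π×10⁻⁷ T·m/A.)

At the centre of a circular loop B = μ₀I/(2R), so I = 2RB/μ₀.
With R = 0.0256 m, I = 2 × 0.0256 × 7.73×10⁻⁵ / (4π×10⁻⁷) = 3.15 A.

I ≈ 3.15 A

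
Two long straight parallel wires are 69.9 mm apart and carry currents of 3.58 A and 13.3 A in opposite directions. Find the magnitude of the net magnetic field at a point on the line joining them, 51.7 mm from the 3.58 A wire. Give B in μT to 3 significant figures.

Each long wire gives B = μ₀I/(2πd). Distances are d₁ = 0.0517 m and d₂ = 0.0182 m.
B₁ = 1.38×10⁻⁵ T, B₂ = 1.46×10⁻⁴ T.
Between antiparallel currents both contributions point the same way, so they add. B = B₁ + B₂ = 1.38×10⁻⁵ + 1.46×10⁻⁴ = 1.60×10⁻⁴ T.

B ≈ 160 μT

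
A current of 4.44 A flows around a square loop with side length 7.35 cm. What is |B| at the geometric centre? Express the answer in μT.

Each side is a finite straight segment at perpendicular distance d = a/(2 tan(π/4)) = 0.03675 m from the centre, with end-angles ±π/4.
One side contributes B₁ = (μ₀I/4πd)·2 sin(π/4) = 1.71×10⁻⁵ T.
All 4 sides add in the same direction: B = 4 × 1.71×10⁻⁵ = 6.83×10⁻⁵ T.

B ≈ 68.3 μT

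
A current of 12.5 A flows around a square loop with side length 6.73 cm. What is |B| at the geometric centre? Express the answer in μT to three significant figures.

Each side is a finite straight segment at perpendicular distance d = a/(2 tan(π/4)) = 0.03365 m from the centre, with end-angles ±π/4.
One side contributes B₁ = (μ₀I/4πd)·2 sin(π/4) = 5.25×10⁻⁵ T.
All 4 sides add in the same direction: B = 4 × 5.25×10⁻⁵ = 2.10×10⁻⁴ T.

B ≈ 210 μT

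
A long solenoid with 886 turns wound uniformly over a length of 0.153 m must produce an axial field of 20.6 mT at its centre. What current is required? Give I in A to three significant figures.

I ≈ 2.83 A

Inside a long solenoid B = μ₀nI with n = 5791 m⁻¹, so I = B/(μ₀n).
I = 2.06×10⁻² / (4π×10⁻⁷ × 5791) = 2.83 A.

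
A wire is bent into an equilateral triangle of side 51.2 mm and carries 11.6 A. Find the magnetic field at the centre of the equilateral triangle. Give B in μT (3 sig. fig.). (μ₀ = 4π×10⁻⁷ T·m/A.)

Each side is a finite straight segment at perpendicular distance d = a/(2 tan(π/3)) = 0.01478 m from the centre, with end-angles ±π/3.
One side contributes B₁ = (μ₀I/4πd)·2 sin(π/3) = 1.36×10⁻⁴ T.
All 3 sides add in the same direction: B = 3 × 1.36×10⁻⁴ = 4.08×10⁻⁴ T.

B ≈ 408 μT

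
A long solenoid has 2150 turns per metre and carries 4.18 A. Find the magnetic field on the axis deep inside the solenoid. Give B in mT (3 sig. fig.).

Inside a long solenoid, B = μ₀nI with n = 2150 turns/m.
B = 4π×10⁻⁷ × 2150 × 4.18 = 1.13×10⁻² T.

B ≈ 11.3 mT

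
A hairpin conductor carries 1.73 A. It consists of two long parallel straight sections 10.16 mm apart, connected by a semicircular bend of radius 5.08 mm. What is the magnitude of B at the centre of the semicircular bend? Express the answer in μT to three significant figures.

B ≈ 175 μT

The semicircular arc contributes B_arc = μ₀I·π/(4πR) = μ₀I/(4R) = 1.07×10⁻⁴ T.
Each semi-infinite lead is at perpendicular distance R = 0.00508 m from the centre, with the perpendicular foot at its near end, so it contributes μ₀I/(4πR); both point the same way, together 6.81×10⁻⁵ T.
Arc and leads all point the same direction: B = 1.07×10⁻⁴ + 6.81×10⁻⁵ = 1.75×10⁻⁴ T.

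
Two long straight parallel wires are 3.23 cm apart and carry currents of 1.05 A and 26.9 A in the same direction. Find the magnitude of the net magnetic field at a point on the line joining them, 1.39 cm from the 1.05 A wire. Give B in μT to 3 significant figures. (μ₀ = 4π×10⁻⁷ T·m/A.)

Each long wire gives B = μ₀I/(2πd). Distances are d₁ = 0.0139 m and d₂ = 0.0184 m.
B₁ = 1.51×10⁻⁵ T, B₂ = 2.92×10⁻⁴ T.
Between parallel currents the two contributions point in opposite directions, so they subtract. B = |B₁ − B₂| = |1.51×10⁻⁵ − 2.92×10⁻⁴| = 2.77×10⁻⁴ T.

B ≈ 277 μT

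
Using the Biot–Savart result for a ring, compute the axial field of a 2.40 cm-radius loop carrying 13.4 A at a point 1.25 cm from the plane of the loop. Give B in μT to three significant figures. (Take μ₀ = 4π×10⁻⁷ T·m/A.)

B ≈ 245 μT

On the axis of a circular loop, B = μ₀IR² / [2(R²+z²)^(3/2)].
R² + z² = (0.024)² + (0.0125)² = 0.0007323 m², and (R²+z²)^(3/2) = 1.98×10⁻⁵ m³.
B = (4π×10⁻⁷ × 13.4 × 0.000576) / (2 × 1.98×10⁻⁵) = 2.45×10⁻⁴ T.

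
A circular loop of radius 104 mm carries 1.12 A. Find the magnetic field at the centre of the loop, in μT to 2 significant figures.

At the centre of a circular loop the Biot–Savart law gives B = μ₀I/(2R).
B = (4π×10⁻⁷ × 1.12) / (2 × 0.104) = 6.77×10⁻⁶ T.

B ≈ 6.8 μT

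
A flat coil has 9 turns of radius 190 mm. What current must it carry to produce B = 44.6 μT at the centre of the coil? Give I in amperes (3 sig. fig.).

I ≈ 1.50 A

For an N-turn coil, B = Nμ₀I/(2R) with R = 0.19 m, so I = 2RB/(Nμ₀) = 2 × 0.19 × 4.46×10⁻⁵ / (9 × 4π×10⁻⁷) = 1.50 A.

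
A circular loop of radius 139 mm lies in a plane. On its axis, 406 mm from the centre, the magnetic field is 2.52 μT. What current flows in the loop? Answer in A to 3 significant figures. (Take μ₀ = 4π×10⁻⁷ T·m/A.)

I ≈ 16.4 A

On the axis of a loop, B = μ₀IR²/[2(R²+z²)^(3/2)], so I = 2B(R²+z²)^(3/2)/(μ₀R²).
R² + z² = 0.01932 + 0.1648 = 0.1842 m²; raised to 3/2 gives 7.90×10⁻² m³.
I = 2 × 2.52×10⁻⁶ × 7.90×10⁻² / (1.26×10⁻⁶ × 0.01932) = 16.4 A.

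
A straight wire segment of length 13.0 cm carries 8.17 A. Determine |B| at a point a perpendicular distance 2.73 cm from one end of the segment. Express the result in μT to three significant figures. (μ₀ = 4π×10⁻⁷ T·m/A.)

B ≈ 29.3 μT

For a finite straight segment, B = (μ₀I/4πd)(sinθ₁ + sinθ₂), where θ₁, θ₂ are the angles from the perpendicular to each end.
The perpendicular foot is at one end, so the two end-offsets along the wire are 0 and L = 0.13 m.
sinθ₁ = 0/√(0²+0.0273²) = 0.0000; sinθ₂ = 0.13/√(0.13²+0.0273²) = 0.9787.
B = (4π×10⁻⁷ × 8.17) / (4π × 0.0273) × (0.0000 + 0.9787) = 2.93×10⁻⁵ T.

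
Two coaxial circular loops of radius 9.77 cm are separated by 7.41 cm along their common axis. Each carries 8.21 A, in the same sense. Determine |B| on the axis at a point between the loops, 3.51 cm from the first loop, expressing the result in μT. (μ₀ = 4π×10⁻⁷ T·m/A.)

B ≈ 86.3 μT

Each loop contributes B = μ₀IR²/[2(R²+z²)^(3/2)] on the axis, with z measured from that loop.
Loop 1 (z = 0.0351 m): B₁ = 4.40×10⁻⁵ T. Loop 2 (z = 0.039 m): B₂ = 4.23×10⁻⁵ T.
The fields add: B = B₁ + B₂ = 8.63×10⁻⁵ T.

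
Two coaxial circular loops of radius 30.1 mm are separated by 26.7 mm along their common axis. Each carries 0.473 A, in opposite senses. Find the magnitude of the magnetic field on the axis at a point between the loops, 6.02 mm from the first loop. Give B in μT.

B ≈ 3.78 μT

Each loop contributes B = μ₀IR²/[2(R²+z²)^(3/2)] on the axis, with z measured from that loop.
Loop 1 (z = 0.00602 m): B₁ = 9.31×10⁻⁶ T. Loop 2 (z = 0.02068 m): B₂ = 5.53×10⁻⁶ T.
The fields oppose: B = |B₁ − B₂| = 3.78×10⁻⁶ T.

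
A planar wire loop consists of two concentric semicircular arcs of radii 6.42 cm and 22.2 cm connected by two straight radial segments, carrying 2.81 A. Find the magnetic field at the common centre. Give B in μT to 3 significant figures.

B ≈ 9.77 μT

The radial connectors point toward the centre, so dl × r̂ = 0 and they contribute nothing.
Each semicircle gives μ₀I/(4R): inner arc 1.38×10⁻⁵ T, outer arc 3.98×10⁻⁶ T.
The two arcs carry current in opposite angular senses, so their fields oppose: B = |1.38×10⁻⁵ − 3.98×10⁻⁶| = 9.77×10⁻⁶ T.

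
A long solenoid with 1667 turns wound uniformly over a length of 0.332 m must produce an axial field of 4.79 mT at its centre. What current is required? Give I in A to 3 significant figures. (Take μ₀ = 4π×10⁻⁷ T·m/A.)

Inside a long solenoid B = μ₀nI with n = 5021 m⁻¹, so I = B/(μ₀n).
I = 4.79×10⁻³ / (4π×10⁻⁷ × 5021) = 0.759 A.

I ≈ 0.759 A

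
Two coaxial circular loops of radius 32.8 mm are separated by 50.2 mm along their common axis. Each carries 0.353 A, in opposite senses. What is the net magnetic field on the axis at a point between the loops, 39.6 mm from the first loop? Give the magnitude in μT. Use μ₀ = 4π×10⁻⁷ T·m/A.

B ≈ 4.07 μT

Each loop contributes B = μ₀IR²/[2(R²+z²)^(3/2)] on the axis, with z measured from that loop.
Loop 1 (z = 0.0396 m): B₁ = 1.76×10⁻⁶ T. Loop 2 (z = 0.0106 m): B₂ = 5.83×10⁻⁶ T.
The fields oppose: B = |B₁ − B₂| = 4.07×10⁻⁶ T.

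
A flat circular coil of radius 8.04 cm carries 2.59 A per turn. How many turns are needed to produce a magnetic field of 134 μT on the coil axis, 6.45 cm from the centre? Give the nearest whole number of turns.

For an N-turn coil, B = Nμ₀IR²/[2(R²+z²)^(3/2)]. A single turn gives B₁ = 9.61×10⁻⁶ T with R = 0.0804 m, z = 0.0645 m.
N = B/B₁ = 1.34×10⁻⁴ / 9.61×10⁻⁶ = 13.95.

N = 14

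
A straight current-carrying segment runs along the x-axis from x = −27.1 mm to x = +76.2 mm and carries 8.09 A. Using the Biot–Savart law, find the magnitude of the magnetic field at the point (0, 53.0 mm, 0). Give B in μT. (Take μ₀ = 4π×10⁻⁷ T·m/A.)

B ≈ 19.5 μT

For a finite straight segment, B = (μ₀I/4πd)(sinθ₁ + sinθ₂), where θ₁, θ₂ are the angles from the perpendicular to each end.
The perpendicular distance is d = 0.053 m; the end-offsets along the wire are a = 0.0271 m and b = 0.0762 m.
sinθ₁ = 0.0271/√(0.0271²+0.053²) = 0.4553; sinθ₂ = 0.0762/√(0.0762²+0.053²) = 0.8209.
B = (4π×10⁻⁷ × 8.09) / (4π × 0.053) × (0.4553 + 0.8209) = 1.95×10⁻⁵ T.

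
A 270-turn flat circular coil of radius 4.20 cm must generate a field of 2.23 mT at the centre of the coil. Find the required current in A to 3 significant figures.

For an N-turn coil, B = Nμ₀I/(2R) with R = 0.042 m, so I = 2RB/(Nμ₀) = 2 × 0.042 × 2.23×10⁻³ / (270 × 4π×10⁻⁷) = 0.552 A.

I ≈ 0.552 A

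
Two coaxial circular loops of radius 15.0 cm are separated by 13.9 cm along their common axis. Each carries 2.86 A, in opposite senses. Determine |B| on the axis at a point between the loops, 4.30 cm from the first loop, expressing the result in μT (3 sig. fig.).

Each loop contributes B = μ₀IR²/[2(R²+z²)^(3/2)] on the axis, with z measured from that loop.
Loop 1 (z = 0.043 m): B₁ = 1.06×10⁻⁵ T. Loop 2 (z = 0.096 m): B₂ = 7.16×10⁻⁶ T.
The fields oppose: B = |B₁ − B₂| = 3.48×10⁻⁶ T.

B ≈ 3.48 μT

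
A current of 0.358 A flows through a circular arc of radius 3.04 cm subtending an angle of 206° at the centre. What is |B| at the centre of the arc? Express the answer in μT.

The Biot–Savart field of a circular arc at its centre is B = μ₀Iφ/(4πR), with φ = 3.595 rad.
B = (4π×10⁻⁷ × 0.358 × 3.595) / (4π × 0.0304) = 4.23×10⁻⁶ T.

B ≈ 4.23 μT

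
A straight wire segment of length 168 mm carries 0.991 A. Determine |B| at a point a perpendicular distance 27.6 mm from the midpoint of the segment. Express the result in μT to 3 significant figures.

For a finite straight segment, B = (μ₀I/4πd)(sinθ₁ + sinθ₂), where θ₁, θ₂ are the angles from the perpendicular to each end.
The perpendicular from the point meets the wire at its midpoint, so each end is L/2 = 0.084 m away along the wire.
sinθ₁ = 0.084/√(0.084²+0.0276²) = 0.9500; sinθ₂ = 0.084/√(0.084²+0.0276²) = 0.9500.
B = (4π×10⁻⁷ × 0.991) / (4π × 0.0276) × (0.9500 + 0.9500) = 6.82×10⁻⁶ T.

B ≈ 6.82 μT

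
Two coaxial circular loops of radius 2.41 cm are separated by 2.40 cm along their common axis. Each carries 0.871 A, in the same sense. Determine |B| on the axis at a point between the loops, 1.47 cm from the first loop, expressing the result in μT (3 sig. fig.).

Each loop contributes B = μ₀IR²/[2(R²+z²)^(3/2)] on the axis, with z measured from that loop.
Loop 1 (z = 0.0147 m): B₁ = 1.41×10⁻⁵ T. Loop 2 (z = 0.0093 m): B₂ = 1.84×10⁻⁵ T.
The fields add: B = B₁ + B₂ = 3.26×10⁻⁵ T.

B ≈ 32.6 μT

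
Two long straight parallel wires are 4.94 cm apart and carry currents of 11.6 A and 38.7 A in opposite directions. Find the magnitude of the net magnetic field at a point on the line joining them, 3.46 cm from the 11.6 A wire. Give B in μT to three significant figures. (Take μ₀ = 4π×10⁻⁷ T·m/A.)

B ≈ 590 μT

Each long wire gives B = μ₀I/(2πd). Distances are d₁ = 0.0346 m and d₂ = 0.0148 m.
B₁ = 6.71×10⁻⁵ T, B₂ = 5.23×10⁻⁴ T.
Between antiparallel currents both contributions point the same way, so they add. B = B₁ + B₂ = 6.71×10⁻⁵ + 5.23×10⁻⁴ = 5.90×10⁻⁴ T.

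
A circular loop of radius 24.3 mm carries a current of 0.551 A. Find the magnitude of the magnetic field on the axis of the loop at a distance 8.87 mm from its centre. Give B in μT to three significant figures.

On the axis of a circular loop, B = μ₀IR² / [2(R²+z²)^(3/2)].
R² + z² = (0.0243)² + (0.00887)² = 0.0006692 m², and (R²+z²)^(3/2) = 1.73×10⁻⁵ m³.
B = (4π×10⁻⁷ × 0.551 × 0.0005905) / (2 × 1.73×10⁻⁵) = 1.18×10⁻⁵ T.

B ≈ 11.8 μT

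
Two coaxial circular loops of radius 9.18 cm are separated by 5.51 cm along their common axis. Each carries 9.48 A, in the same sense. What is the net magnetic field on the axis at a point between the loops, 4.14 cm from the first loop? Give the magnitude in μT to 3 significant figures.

Each loop contributes B = μ₀IR²/[2(R²+z²)^(3/2)] on the axis, with z measured from that loop.
Loop 1 (z = 0.0414 m): B₁ = 4.92×10⁻⁵ T. Loop 2 (z = 0.0137 m): B₂ = 6.28×10⁻⁵ T.
The fields add: B = B₁ + B₂ = 1.12×10⁻⁴ T.

B ≈ 112 μT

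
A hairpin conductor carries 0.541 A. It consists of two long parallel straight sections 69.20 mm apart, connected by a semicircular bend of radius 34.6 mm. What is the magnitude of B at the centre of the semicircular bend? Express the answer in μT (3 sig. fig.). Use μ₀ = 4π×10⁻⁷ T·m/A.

B ≈ 8.04 μT

The semicircular arc contributes B_arc = μ₀I·π/(4πR) = μ₀I/(4R) = 4.91×10⁻⁶ T.
Each semi-infinite lead is at perpendicular distance R = 0.0346 m from the centre, with the perpendicular foot at its near end, so it contributes μ₀I/(4πR); both point the same way, together 3.13×10⁻⁶ T.
Arc and leads all point the same direction: B = 4.91×10⁻⁶ + 3.13×10⁻⁶ = 8.04×10⁻⁶ T.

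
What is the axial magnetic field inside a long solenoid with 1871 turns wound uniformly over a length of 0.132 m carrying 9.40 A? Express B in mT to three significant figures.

B ≈ 167 mT

Inside a long solenoid, B = μ₀nI with n = 1.417×10⁴ turns/m.
B = 4π×10⁻⁷ × 1.417×10⁴ × 9.40 = 0.167 T.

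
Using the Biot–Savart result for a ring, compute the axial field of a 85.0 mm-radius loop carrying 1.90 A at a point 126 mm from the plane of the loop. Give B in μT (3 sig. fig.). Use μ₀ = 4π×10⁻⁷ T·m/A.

B ≈ 2.46 μT

On the axis of a circular loop, B = μ₀IR² / [2(R²+z²)^(3/2)].
R² + z² = (0.085)² + (0.126)² = 0.0231 m², and (R²+z²)^(3/2) = 3.51×10⁻³ m³.
B = (4π×10⁻⁷ × 1.90 × 0.007225) / (2 × 3.51×10⁻³) = 2.46×10⁻⁶ T.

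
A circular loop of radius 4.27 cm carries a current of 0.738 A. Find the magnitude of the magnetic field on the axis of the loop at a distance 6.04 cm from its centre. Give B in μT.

B ≈ 2.09 μT

On the axis of a circular loop, B = μ₀IR² / [2(R²+z²)^(3/2)].
R² + z² = (0.0427)² + (0.0604)² = 0.005471 m², and (R²+z²)^(3/2) = 4.05×10⁻⁴ m³.
B = (4π×10⁻⁷ × 0.738 × 0.001823) / (2 × 4.05×10⁻⁴) = 2.09×10⁻⁶ T.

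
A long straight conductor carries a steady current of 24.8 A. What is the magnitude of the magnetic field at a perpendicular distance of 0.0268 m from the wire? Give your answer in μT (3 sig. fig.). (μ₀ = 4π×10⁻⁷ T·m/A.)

For an infinitely long straight wire, B = μ₀I/(2πd).
B = (4π×10⁻⁷ × 24.8) / (2π × 0.0268) = 1.85×10⁻⁴ T.

B ≈ 185 μT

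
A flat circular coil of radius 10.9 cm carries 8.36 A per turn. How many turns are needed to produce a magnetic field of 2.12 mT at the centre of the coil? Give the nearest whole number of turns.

N = 44

For an N-turn coil, B = Nμ₀I/(2R). A single turn gives B₁ = 4.82×10⁻⁵ T with R = 0.109 m.
N = B/B₁ = 2.12×10⁻³ / 4.82×10⁻⁵ = 43.99.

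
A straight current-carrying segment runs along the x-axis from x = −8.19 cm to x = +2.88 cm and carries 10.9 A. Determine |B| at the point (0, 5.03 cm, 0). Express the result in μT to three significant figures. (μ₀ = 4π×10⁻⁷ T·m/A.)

For a finite straight segment, B = (μ₀I/4πd)(sinθ₁ + sinθ₂), where θ₁, θ₂ are the angles from the perpendicular to each end.
The perpendicular distance is d = 0.0503 m; the end-offsets along the wire are a = 0.0819 m and b = 0.0288 m.
sinθ₁ = 0.0819/√(0.0819²+0.0503²) = 0.8521; sinθ₂ = 0.0288/√(0.0288²+0.0503²) = 0.4969.
B = (4π×10⁻⁷ × 10.9) / (4π × 0.0503) × (0.8521 + 0.4969) = 2.92×10⁻⁵ T.

B ≈ 29.2 μT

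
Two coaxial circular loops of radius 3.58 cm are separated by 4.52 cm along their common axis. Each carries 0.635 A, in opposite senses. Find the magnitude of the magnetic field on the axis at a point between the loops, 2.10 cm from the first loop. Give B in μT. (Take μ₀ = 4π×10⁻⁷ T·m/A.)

B ≈ 0.815 μT

Each loop contributes B = μ₀IR²/[2(R²+z²)^(3/2)] on the axis, with z measured from that loop.
Loop 1 (z = 0.021 m): B₁ = 7.15×10⁻⁶ T. Loop 2 (z = 0.0242 m): B₂ = 6.34×10⁻⁶ T.
The fields oppose: B = |B₁ − B₂| = 8.15×10⁻⁷ T.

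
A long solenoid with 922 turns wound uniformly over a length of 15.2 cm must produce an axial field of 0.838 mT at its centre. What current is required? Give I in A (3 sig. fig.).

I ≈ 0.110 A

Inside a long solenoid B = μ₀nI with n = 6066 m⁻¹, so I = B/(μ₀n).
I = 8.38×10⁻⁴ / (4π×10⁻⁷ × 6066) = 0.110 A.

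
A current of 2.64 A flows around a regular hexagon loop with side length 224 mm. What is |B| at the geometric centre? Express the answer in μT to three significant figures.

Each side is a finite straight segment at perpendicular distance d = a/(2 tan(π/6)) = 0.194 m from the centre, with end-angles ±π/6.
One side contributes B₁ = (μ₀I/4πd)·2 sin(π/6) = 1.36×10⁻⁶ T.
All 6 sides add in the same direction: B = 6 × 1.36×10⁻⁶ = 8.17×10⁻⁶ T.

B ≈ 8.17 μT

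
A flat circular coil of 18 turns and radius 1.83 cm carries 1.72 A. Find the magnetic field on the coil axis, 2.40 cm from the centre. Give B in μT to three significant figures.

B ≈ 237 μT

For an N-turn flat coil, B = Nμ₀IR²/[2(R²+z²)^(3/2)] with R = 0.0183 m, z = 0.024 m.
B = 18 × 1.32×10⁻⁵ T = 2.37×10⁻⁴ T.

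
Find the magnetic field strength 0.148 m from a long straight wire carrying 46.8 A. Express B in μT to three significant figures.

For an infinitely long straight wire, B = μ₀I/(2πd).
B = (4π×10⁻⁷ × 46.8) / (2π × 0.148) = 6.32×10⁻⁵ T.

B ≈ 63.2 μT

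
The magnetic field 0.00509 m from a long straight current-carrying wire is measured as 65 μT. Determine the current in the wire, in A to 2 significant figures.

I ≈ 1.7 A

For a long straight wire B = μ₀I/(2πd), so I = 2πdB/μ₀.
I = 2π × 0.00509 × 6.50×10⁻⁵ / (4π×10⁻⁷) = 1.65 A.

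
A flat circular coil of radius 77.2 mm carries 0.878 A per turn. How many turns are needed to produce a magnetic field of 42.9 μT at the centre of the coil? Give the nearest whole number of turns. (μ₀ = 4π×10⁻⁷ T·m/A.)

For an N-turn coil, B = Nμ₀I/(2R). A single turn gives B₁ = 7.15×10⁻⁶ T with R = 0.0772 m.
N = B/B₁ = 4.29×10⁻⁵ / 7.15×10⁻⁶ = 6.00.

N = 6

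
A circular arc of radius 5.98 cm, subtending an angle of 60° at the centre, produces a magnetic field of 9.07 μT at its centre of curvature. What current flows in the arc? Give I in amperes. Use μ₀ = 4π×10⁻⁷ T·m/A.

I ≈ 5.18 A

For a circular arc, B = μ₀Iφ/(4πR) with φ in radians; here φ = 1.047 rad.
So I = 4πRB/(μ₀φ) = 4π × 0.0598 × 9.07×10⁻⁶ / (4π×10⁻⁷ × 1.047) = 5.18 A.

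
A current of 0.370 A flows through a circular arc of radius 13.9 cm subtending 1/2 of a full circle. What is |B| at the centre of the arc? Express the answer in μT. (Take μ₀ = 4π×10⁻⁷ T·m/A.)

B ≈ 0.836 μT

The Biot–Savart field of a circular arc at its centre is B = μ₀Iφ/(4πR), with φ = 3.142 rad.
B = (4π×10⁻⁷ × 0.370 × 3.142) / (4π × 0.139) = 8.36×10⁻⁷ T.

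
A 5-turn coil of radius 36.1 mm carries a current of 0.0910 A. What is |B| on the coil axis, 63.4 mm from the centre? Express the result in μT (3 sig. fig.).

For an N-turn flat coil, B = Nμ₀IR²/[2(R²+z²)^(3/2)] with R = 0.0361 m, z = 0.0634 m.
B = 5 × 1.92×10⁻⁷ T = 9.59×10⁻⁷ T.

B ≈ 0.959 μT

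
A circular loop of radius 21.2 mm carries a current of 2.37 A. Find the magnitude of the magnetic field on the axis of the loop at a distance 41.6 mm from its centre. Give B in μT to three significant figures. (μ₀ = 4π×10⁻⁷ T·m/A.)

B ≈ 6.58 μT

On the axis of a circular loop, B = μ₀IR² / [2(R²+z²)^(3/2)].
R² + z² = (0.0212)² + (0.0416)² = 0.00218 m², and (R²+z²)^(3/2) = 1.02×10⁻⁴ m³.
B = (4π×10⁻⁷ × 2.37 × 0.0004494) / (2 × 1.02×10⁻⁴) = 6.58×10⁻⁶ T.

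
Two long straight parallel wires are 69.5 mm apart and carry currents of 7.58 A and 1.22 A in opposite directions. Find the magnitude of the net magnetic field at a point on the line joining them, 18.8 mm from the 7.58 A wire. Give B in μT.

B ≈ 85.5 μT

Each long wire gives B = μ₀I/(2πd). Distances are d₁ = 0.0188 m and d₂ = 0.0507 m.
B₁ = 8.06×10⁻⁵ T, B₂ = 4.81×10⁻⁶ T.
Between antiparallel currents both contributions point the same way, so they add. B = B₁ + B₂ = 8.06×10⁻⁵ + 4.81×10⁻⁶ = 8.55×10⁻⁵ T.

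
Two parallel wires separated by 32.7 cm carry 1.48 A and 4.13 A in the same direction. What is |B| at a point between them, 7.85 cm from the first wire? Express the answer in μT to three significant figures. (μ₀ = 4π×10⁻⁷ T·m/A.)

Each long wire gives B = μ₀I/(2πd). Distances are d₁ = 0.0785 m and d₂ = 0.2485 m.
B₁ = 3.77×10⁻⁶ T, B₂ = 3.32×10⁻⁶ T.
Between parallel currents the two contributions point in opposite directions, so they subtract. B = |B₁ − B₂| = |3.77×10⁻⁶ − 3.32×10⁻⁶| = 4.47×10⁻⁷ T.

B ≈ 0.447 μT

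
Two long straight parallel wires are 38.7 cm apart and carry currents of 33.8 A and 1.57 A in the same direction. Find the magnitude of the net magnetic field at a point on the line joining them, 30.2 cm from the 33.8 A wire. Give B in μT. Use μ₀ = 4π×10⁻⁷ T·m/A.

Each long wire gives B = μ₀I/(2πd). Distances are d₁ = 0.302 m and d₂ = 0.085 m.
B₁ = 2.24×10⁻⁵ T, B₂ = 3.69×10⁻⁶ T.
Between parallel currents the two contributions point in opposite directions, so they subtract. B = |B₁ − B₂| = |2.24×10⁻⁵ − 3.69×10⁻⁶| = 1.87×10⁻⁵ T.

B ≈ 18.7 μT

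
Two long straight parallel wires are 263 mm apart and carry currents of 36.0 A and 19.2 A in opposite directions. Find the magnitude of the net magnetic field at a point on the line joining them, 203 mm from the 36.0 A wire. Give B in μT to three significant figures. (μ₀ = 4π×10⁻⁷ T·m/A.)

Each long wire gives B = μ₀I/(2πd). Distances are d₁ = 0.203 m and d₂ = 0.06 m.
B₁ = 3.55×10⁻⁵ T, B₂ = 6.40×10⁻⁵ T.
Between antiparallel currents both contributions point the same way, so they add. B = B₁ + B₂ = 3.55×10⁻⁵ + 6.40×10⁻⁵ = 9.95×10⁻⁵ T.

B ≈ 99.5 μT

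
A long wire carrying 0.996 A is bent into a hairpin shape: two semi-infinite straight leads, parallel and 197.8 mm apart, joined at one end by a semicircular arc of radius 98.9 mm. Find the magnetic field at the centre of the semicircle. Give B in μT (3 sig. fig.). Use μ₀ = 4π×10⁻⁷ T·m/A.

B ≈ 5.18 μT

The semicircular arc contributes B_arc = μ₀I·π/(4πR) = μ₀I/(4R) = 3.16×10⁻⁶ T.
Each semi-infinite lead is at perpendicular distance R = 0.0989 m from the centre, with the perpendicular foot at its near end, so it contributes μ₀I/(4πR); both point the same way, together 2.01×10⁻⁶ T.
Arc and leads all point the same direction: B = 3.16×10⁻⁶ + 2.01×10⁻⁶ = 5.18×10⁻⁶ T.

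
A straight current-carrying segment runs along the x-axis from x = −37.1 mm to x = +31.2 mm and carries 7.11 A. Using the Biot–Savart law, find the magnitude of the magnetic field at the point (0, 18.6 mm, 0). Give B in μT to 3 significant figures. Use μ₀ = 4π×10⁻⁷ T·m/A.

B ≈ 67.0 μT

For a finite straight segment, B = (μ₀I/4πd)(sinθ₁ + sinθ₂), where θ₁, θ₂ are the angles from the perpendicular to each end.
The perpendicular distance is d = 0.0186 m; the end-offsets along the wire are a = 0.0371 m and b = 0.0312 m.
sinθ₁ = 0.0371/√(0.0371²+0.0186²) = 0.8939; sinθ₂ = 0.0312/√(0.0312²+0.0186²) = 0.8589.
B = (4π×10⁻⁷ × 7.11) / (4π × 0.0186) × (0.8939 + 0.8589) = 6.70×10⁻⁵ T.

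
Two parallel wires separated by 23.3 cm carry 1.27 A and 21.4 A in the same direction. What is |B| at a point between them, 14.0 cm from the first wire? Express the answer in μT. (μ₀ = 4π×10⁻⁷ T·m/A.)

B ≈ 44.2 μT

Each long wire gives B = μ₀I/(2πd). Distances are d₁ = 0.14 m and d₂ = 0.093 m.
B₁ = 1.81×10⁻⁶ T, B₂ = 4.60×10⁻⁵ T.
Between parallel currents the two contributions point in opposite directions, so they subtract. B = |B₁ − B₂| = |1.81×10⁻⁶ − 4.60×10⁻⁵| = 4.42×10⁻⁵ T.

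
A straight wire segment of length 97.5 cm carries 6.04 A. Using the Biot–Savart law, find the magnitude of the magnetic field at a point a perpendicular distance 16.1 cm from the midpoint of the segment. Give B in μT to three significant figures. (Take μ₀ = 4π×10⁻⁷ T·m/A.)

B ≈ 7.12 μT

For a finite straight segment, B = (μ₀I/4πd)(sinθ₁ + sinθ₂), where θ₁, θ₂ are the angles from the perpendicular to each end.
The perpendicular from the point meets the wire at its midpoint, so each end is L/2 = 0.4875 m away along the wire.
sinθ₁ = 0.4875/√(0.4875²+0.161²) = 0.9496; sinθ₂ = 0.4875/√(0.4875²+0.161²) = 0.9496.
B = (4π×10⁻⁷ × 6.04) / (4π × 0.161) × (0.9496 + 0.9496) = 7.12×10⁻⁶ T.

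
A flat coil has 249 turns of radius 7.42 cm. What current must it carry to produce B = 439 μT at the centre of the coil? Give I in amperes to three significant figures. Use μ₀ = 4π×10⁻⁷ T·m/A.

For an N-turn coil, B = Nμ₀I/(2R) with R = 0.0742 m, so I = 2RB/(Nμ₀) = 2 × 0.0742 × 4.39×10⁻⁴ / (249 × 4π×10⁻⁷) = 0.208 A.

I ≈ 0.208 A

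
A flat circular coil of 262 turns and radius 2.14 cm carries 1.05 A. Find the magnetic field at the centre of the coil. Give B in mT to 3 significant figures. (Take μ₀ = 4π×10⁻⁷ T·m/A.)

B ≈ 8.08 mT

For an N-turn flat coil, B = Nμ₀I/(2R) with R = 0.0214 m.
B = 262 × 3.08×10⁻⁵ T = 8.08×10⁻³ T.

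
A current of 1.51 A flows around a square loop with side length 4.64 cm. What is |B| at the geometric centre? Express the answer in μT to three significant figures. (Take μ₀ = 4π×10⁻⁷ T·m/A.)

Each side is a finite straight segment at perpendicular distance d = a/(2 tan(π/4)) = 0.0232 m from the centre, with end-angles ±π/4.
One side contributes B₁ = (μ₀I/4πd)·2 sin(π/4) = 9.20×10⁻⁶ T.
All 4 sides add in the same direction: B = 4 × 9.20×10⁻⁶ = 3.68×10⁻⁵ T.

B ≈ 36.8 μT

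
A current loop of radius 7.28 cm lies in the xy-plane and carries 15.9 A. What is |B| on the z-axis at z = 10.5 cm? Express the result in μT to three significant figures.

B ≈ 25.4 μT

On the axis of a circular loop, B = μ₀IR² / [2(R²+z²)^(3/2)].
R² + z² = (0.0728)² + (0.105)² = 0.01632 m², and (R²+z²)^(3/2) = 2.09×10⁻³ m³.
B = (4π×10⁻⁷ × 15.9 × 0.0053) / (2 × 2.09×10⁻³) = 2.54×10⁻⁵ T.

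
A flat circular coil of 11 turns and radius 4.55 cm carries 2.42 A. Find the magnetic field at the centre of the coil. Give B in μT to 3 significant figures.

B ≈ 368 μT

For an N-turn flat coil, B = Nμ₀I/(2R) with R = 0.0455 m.
B = 11 × 3.34×10⁻⁵ T = 3.68×10⁻⁴ T.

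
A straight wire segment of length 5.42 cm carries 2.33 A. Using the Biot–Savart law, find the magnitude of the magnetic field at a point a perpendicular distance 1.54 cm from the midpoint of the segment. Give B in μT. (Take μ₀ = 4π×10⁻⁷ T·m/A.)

For a finite straight segment, B = (μ₀I/4πd)(sinθ₁ + sinθ₂), where θ₁, θ₂ are the angles from the perpendicular to each end.
The perpendicular from the point meets the wire at its midpoint, so each end is L/2 = 0.0271 m away along the wire.
sinθ₁ = 0.0271/√(0.0271²+0.0154²) = 0.8694; sinθ₂ = 0.0271/√(0.0271²+0.0154²) = 0.8694.
B = (4π×10⁻⁷ × 2.33) / (4π × 0.0154) × (0.8694 + 0.8694) = 2.63×10⁻⁵ T.

B ≈ 26.3 μT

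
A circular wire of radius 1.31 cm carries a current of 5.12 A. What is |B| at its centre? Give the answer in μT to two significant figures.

At the centre of a circular loop the Biot–Savart law gives B = μ₀I/(2R).
B = (4π×10⁻⁷ × 5.12) / (2 × 0.0131) = 2.46×10⁻⁴ T.

B ≈ 250 μT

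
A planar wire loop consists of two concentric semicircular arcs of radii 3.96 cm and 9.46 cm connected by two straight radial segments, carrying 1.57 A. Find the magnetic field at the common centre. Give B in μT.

B ≈ 7.24 μT

The radial connectors point toward the centre, so dl × r̂ = 0 and they contribute nothing.
Each semicircle gives μ₀I/(4R): inner arc 1.25×10⁻⁵ T, outer arc 5.21×10⁻⁶ T.
The two arcs carry current in opposite angular senses, so their fields oppose: B = |1.25×10⁻⁵ − 5.21×10⁻⁶| = 7.24×10⁻⁶ T.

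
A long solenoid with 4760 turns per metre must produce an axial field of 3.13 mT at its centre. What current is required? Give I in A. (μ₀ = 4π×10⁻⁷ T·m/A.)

I ≈ 0.523 A

Inside a long solenoid B = μ₀nI with n = 4760 m⁻¹, so I = B/(μ₀n).
I = 3.13×10⁻³ / (4π×10⁻⁷ × 4760) = 0.523 A.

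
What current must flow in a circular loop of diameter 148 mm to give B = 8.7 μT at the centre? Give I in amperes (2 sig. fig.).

At the centre of a circular loop B = μ₀I/(2R), so I = 2RB/μ₀.
With R = 0.074 m, I = 2 × 0.074 × 8.70×10⁻⁶ / (4π×10⁻⁷) = 1.02 A.

I ≈ 1.0 A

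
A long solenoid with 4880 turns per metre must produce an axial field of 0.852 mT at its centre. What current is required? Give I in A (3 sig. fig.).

I ≈ 0.139 A

Inside a long solenoid B = μ₀nI with n = 4880 m⁻¹, so I = B/(μ₀n).
I = 8.52×10⁻⁴ / (4π×10⁻⁷ × 4880) = 0.139 A.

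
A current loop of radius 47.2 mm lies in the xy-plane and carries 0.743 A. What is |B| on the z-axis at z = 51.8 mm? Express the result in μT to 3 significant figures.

On the axis of a circular loop, B = μ₀IR² / [2(R²+z²)^(3/2)].
R² + z² = (0.0472)² + (0.0518)² = 0.004911 m², and (R²+z²)^(3/2) = 3.44×10⁻⁴ m³.
B = (4π×10⁻⁷ × 0.743 × 0.002228) / (2 × 3.44×10⁻⁴) = 3.02×10⁻⁶ T.

B ≈ 3.02 μT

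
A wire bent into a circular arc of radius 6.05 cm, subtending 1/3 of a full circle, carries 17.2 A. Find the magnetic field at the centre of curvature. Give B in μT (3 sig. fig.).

The Biot–Savart field of a circular arc at its centre is B = μ₀Iφ/(4πR), with φ = 2.094 rad.
B = (4π×10⁻⁷ × 17.2 × 2.094) / (4π × 0.0605) = 5.95×10⁻⁵ T.

B ≈ 59.5 μT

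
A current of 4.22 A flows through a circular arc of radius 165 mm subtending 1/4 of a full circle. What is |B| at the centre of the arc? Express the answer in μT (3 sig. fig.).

B ≈ 4.02 μT

The Biot–Savart field of a circular arc at its centre is B = μ₀Iφ/(4πR), with φ = 1.571 rad.
B = (4π×10⁻⁷ × 4.22 × 1.571) / (4π × 0.165) = 4.02×10⁻⁶ T.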